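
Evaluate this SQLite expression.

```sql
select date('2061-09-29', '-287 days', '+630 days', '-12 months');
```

2061-09-07

Applying '-287 days' to 2061-09-29: counting 287 days back gives 2060-12-16.
Applying '+630 days' to 2060-12-16: counting 630 days forward gives 2062-09-07.
Adding -12 months to 2062-09-07 gives 2061-09-07.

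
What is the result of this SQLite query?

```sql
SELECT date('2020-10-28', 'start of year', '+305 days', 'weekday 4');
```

2020-11-05

`start of year` rewinds 2020-10-28 to 2020-01-01.
Applying '+305 days' to 2020-01-01: counting 305 days forward gives 2020-11-01.
`weekday 4` advances to the next Thursday; 2020-11-01 is a Sunday, so it moves forward to 2020-11-05.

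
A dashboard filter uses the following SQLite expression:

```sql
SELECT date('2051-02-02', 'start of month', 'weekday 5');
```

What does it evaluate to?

`start of month` rewinds 2051-02-02 to 2051-02-01.
`weekday 5` advances to the next Friday; 2051-02-01 is a Wednesday, so it moves forward to 2051-02-03.

2051-02-03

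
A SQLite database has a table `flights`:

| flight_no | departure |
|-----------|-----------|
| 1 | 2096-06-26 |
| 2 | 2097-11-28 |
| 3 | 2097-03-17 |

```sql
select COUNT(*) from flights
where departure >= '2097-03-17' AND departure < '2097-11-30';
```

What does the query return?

Rows in [2097-03-17, 2097-11-30): 2097-11-28, 2097-03-17 → 2 rows.

2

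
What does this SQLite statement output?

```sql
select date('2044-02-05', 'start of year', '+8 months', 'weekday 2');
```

2044-09-06

`start of year` rewinds 2044-02-05 to 2044-01-01.
Adding +8 months to 2044-01-01 gives 2044-09-01.
`weekday 2` advances to the next Tuesday; 2044-09-01 is a Thursday, so it moves forward to 2044-09-06.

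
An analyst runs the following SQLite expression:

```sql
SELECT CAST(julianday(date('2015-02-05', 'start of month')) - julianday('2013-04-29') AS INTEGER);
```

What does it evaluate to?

`start of month` rewinds 2015-02-05 to 2015-02-01.
1 day remains in April 2013 after the 29th (30 − 29).
Full months from May 2013 through January 2015 contribute their day counts.
Then 1 day into February 2015.
Total: 1 + 31 + 30 + 31 + 31 + 30 + 31 + 30 + 31 + 31 + 28 + 31 + 30 + 31 + 30 + 31 + 31 + 30 + 31 + 30 + 31 + 31 + 1 = 643.

643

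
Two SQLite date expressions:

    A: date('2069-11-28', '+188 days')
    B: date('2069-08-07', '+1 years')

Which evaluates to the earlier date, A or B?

A = 2070-06-04.
B = 2070-08-07.
A is earlier.

A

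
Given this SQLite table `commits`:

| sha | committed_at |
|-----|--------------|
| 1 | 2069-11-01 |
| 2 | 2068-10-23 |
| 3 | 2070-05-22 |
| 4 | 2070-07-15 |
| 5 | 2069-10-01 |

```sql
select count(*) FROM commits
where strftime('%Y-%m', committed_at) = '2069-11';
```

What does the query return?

Rows with year-month 2069-11: 2069-11-01 → 1.

1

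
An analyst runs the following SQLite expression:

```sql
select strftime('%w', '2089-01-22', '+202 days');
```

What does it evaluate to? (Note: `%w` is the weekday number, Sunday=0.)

First apply '+202 days': 2089-01-22 → 2089-08-12.
2089-08-12 is a Friday; with Sunday=0 that is 5.

5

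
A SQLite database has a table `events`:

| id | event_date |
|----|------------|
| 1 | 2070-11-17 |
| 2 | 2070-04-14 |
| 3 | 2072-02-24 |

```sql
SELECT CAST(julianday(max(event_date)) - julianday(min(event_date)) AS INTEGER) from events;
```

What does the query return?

MIN = 2070-04-14, MAX = 2072-02-24.
16 days remain in April 2070 after the 14th (30 − 14).
Full months from May 2070 through January 2072 contribute their day counts.
Then 24 days into February 2072.
Total: 16 + 31 + 30 + 31 + 31 + 30 + 31 + 30 + 31 + 31 + 28 + 31 + 30 + 31 + 30 + 31 + 31 + 30 + 31 + 30 + 31 + 31 + 24 = 681.

681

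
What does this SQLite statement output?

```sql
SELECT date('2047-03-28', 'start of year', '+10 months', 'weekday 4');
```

`start of year` rewinds 2047-03-28 to 2047-01-01.
Adding +10 months to 2047-01-01 gives 2047-11-01.
`weekday 4` advances to the next Thursday; 2047-11-01 is a Friday, so it moves forward to 2047-11-07.

2047-11-07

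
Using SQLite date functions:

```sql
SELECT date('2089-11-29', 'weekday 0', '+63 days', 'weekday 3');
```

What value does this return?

`weekday 0` advances to the next Sunday; 2089-11-29 is a Tuesday, so it moves forward to 2089-12-04.
Applying '+63 days' to 2089-12-04: counting 63 days forward gives 2090-02-05.
`weekday 3` advances to the next Wednesday; 2090-02-05 is a Sunday, so it moves forward to 2090-02-08.

2090-02-08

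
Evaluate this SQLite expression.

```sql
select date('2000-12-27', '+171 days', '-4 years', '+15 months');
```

1998-09-16

Applying '+171 days' to 2000-12-27: counting 171 days forward gives 2001-06-16.
Adding -4 years to 2001-06-16 gives 1997-06-16.
Adding +15 months to 1997-06-16 gives 1998-09-16.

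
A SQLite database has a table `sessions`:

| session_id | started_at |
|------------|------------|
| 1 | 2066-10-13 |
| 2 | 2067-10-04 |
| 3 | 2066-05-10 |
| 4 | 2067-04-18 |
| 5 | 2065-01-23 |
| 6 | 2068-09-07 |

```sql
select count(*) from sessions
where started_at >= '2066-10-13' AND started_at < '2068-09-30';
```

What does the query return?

Rows in [2066-10-13, 2068-09-30): 2066-10-13, 2067-10-04, 2067-04-18, 2068-09-07 → 4 rows.

4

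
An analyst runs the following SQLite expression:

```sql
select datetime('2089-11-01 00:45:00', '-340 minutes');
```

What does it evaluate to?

2089-10-31 19:05:00

340 minutes = 5h 40m; -340 minutes from 2089-11-01 00:45:00 is 2089-10-31 19:05:00 (crosses midnight).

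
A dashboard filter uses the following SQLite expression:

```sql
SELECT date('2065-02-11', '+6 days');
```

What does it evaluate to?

2065-02-17

Advancing 6 more days within February lands on 2065-02-17.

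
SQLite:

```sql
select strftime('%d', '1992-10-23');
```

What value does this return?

23

`%d` extracts the 2-digit day of month: 23.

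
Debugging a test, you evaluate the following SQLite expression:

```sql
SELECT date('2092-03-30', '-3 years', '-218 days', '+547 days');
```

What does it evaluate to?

Adding -3 years to 2092-03-30 gives 2089-03-30.
Applying '-218 days' to 2089-03-30: counting 218 days back gives 2088-08-24.
Applying '+547 days' to 2088-08-24: counting 547 days forward gives 2090-02-22.

2090-02-22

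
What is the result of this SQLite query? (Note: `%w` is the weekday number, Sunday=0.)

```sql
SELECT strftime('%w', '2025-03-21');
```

2025-03-21 is a Friday; with Sunday=0 that is 5.

5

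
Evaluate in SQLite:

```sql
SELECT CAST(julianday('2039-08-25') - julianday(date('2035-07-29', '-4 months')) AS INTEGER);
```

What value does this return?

1610

Adding -4 months to 2035-07-29 gives 2035-03-29.
2 days remain in March 2035 after the 29th (31 − 29).
Full months from April 2035 through July 2039 contribute their day counts.
Then 25 days into August 2039.
Total: 2 + 30 + 31 + 30 + 31 + 31 + 30 + 31 + 30 + 31 + 31 + 29 + 31 + 30 + 31 + 30 + 31 + 31 + 30 + 31 + 30 + 31 + 31 + 28 + 31 + 30 + 31 + 30 + 31 + 31 + 30 + 31 + 30 + 31 + 31 + 28 + 31 + 30 + 31 + 30 + 31 + 31 + 30 + 31 + 30 + 31 + 31 + 28 + 31 + 30 + 31 + 30 + 31 + 25 = 1610.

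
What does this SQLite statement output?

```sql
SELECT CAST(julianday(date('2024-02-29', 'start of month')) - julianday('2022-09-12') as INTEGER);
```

`start of month` rewinds 2024-02-29 to 2024-02-01.
18 days remain in September 2022 after the 12th (30 − 12).
Full months from October 2022 through January 2024 contribute their day counts.
Then 1 day into February 2024.
Total: 18 + 31 + 30 + 31 + 31 + 28 + 31 + 30 + 31 + 30 + 31 + 31 + 30 + 31 + 30 + 31 + 31 + 1 = 507.

507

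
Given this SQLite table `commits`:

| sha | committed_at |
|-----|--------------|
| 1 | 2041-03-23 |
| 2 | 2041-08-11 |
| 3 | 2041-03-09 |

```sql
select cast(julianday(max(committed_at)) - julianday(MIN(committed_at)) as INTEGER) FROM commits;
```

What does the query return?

155

MIN = 2041-03-09, MAX = 2041-08-11.
22 days remain in March 2041 after the 9th (31 − 9).
April 2041: 30 days.
May 2041: 31 days.
June 2041: 30 days.
July 2041: 31 days.
Then 11 days into August 2041.
Total: 22 + 30 + 31 + 30 + 31 + 11 = 155.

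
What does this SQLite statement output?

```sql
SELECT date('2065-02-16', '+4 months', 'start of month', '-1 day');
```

2065-05-31

Adding +4 months to 2065-02-16 gives 2065-06-16.
`start of month` rewinds 2065-06-16 to 2065-06-01.
Going back 1 day from 2065-06-01 reaches 2065-05-31 (last day of May, 31 days).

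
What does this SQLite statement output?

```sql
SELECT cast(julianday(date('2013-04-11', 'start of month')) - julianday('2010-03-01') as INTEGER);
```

1127

`start of month` rewinds 2013-04-11 to 2013-04-01.
30 days remain in March 2010 after the 1st (31 − 1).
Full months from April 2010 through March 2013 contribute their day counts.
Then 1 day into April 2013.
Total: 30 + 30 + 31 + 30 + 31 + 31 + 30 + 31 + 30 + 31 + 31 + 28 + 31 + 30 + 31 + 30 + 31 + 31 + 30 + 31 + 30 + 31 + 31 + 29 + 31 + 30 + 31 + 30 + 31 + 31 + 30 + 31 + 30 + 31 + 31 + 28 + 31 + 1 = 1127.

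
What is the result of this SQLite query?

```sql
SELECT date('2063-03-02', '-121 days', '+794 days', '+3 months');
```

2065-04-03

Applying '-121 days' to 2063-03-02: counting 121 days back gives 2062-11-01.
Applying '+794 days' to 2062-11-01: counting 794 days forward gives 2065-01-03.
Adding +3 months to 2065-01-03 gives 2065-04-03.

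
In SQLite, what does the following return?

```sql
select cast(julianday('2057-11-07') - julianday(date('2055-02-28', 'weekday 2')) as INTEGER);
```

981

`weekday 2` advances to the next Tuesday; 2055-02-28 is a Sunday, so it moves forward to 2055-03-02.
29 days remain in March 2055 after the 2nd (31 − 2).
Full months from April 2055 through October 2057 contribute their day counts.
Then 7 days into November 2057.
Total: 29 + 30 + 31 + 30 + 31 + 31 + 30 + 31 + 30 + 31 + 31 + 29 + 31 + 30 + 31 + 30 + 31 + 31 + 30 + 31 + 30 + 31 + 31 + 28 + 31 + 30 + 31 + 30 + 31 + 31 + 30 + 31 + 7 = 981.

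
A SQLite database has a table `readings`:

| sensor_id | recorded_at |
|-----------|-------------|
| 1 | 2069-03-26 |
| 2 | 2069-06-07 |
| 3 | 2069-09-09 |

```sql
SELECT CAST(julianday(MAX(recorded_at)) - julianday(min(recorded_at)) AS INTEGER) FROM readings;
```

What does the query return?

167

MIN = 2069-03-26, MAX = 2069-09-09.
5 days remain in March 2069 after the 26th (31 − 26).
April 2069: 30 days.
May 2069: 31 days.
June 2069: 30 days.
July 2069: 31 days.
August 2069: 31 days.
Then 9 days into September 2069.
Total: 5 + 30 + 31 + 30 + 31 + 31 + 9 = 167.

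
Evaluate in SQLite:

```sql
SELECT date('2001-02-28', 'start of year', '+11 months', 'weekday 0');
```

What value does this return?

`start of year` rewinds 2001-02-28 to 2001-01-01.
Adding +11 months to 2001-01-01 gives 2001-12-01.
`weekday 0` advances to the next Sunday; 2001-12-01 is a Saturday, so it moves forward to 2001-12-02.

2001-12-02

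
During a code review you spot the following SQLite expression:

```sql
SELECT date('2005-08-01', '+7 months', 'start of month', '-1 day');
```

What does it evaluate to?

Adding +7 months to 2005-08-01 gives 2006-03-01.
`start of month` rewinds 2006-03-01 to 2006-03-01.
Going back 1 day from 2006-03-01 reaches 2006-02-28 (last day of February, 28 days).

2006-02-28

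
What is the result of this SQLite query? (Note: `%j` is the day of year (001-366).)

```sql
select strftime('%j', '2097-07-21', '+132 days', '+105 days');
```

074

First apply '+132 days', '+105 days': 2097-07-21 → 2098-03-15.
Day-of-year for 2098-03-15: days since 2098-01-01 inclusive = 74, zero-padded to 074.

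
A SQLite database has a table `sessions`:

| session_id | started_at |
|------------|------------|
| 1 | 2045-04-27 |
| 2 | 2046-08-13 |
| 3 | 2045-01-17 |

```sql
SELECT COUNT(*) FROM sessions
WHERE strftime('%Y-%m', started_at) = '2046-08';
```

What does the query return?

1

Rows with year-month 2046-08: 2046-08-13 → 1.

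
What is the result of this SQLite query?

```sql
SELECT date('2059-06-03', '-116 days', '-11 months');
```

2058-03-07

Applying '-116 days' to 2059-06-03: counting 116 days back gives 2059-02-07.
Adding -11 months to 2059-02-07 gives 2058-03-07.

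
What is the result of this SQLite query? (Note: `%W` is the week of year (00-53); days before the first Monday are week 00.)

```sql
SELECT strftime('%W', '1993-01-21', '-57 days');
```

47

First apply '-57 days': 1993-01-21 → 1992-11-25.
1992-11-25 is a Wednesday. SQLite's %W counts Mondays since the year started; the result is 47.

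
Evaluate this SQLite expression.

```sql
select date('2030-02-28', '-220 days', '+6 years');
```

2035-07-23

Applying '-220 days' to 2030-02-28: counting 220 days back gives 2029-07-23.
Adding +6 years to 2029-07-23 gives 2035-07-23.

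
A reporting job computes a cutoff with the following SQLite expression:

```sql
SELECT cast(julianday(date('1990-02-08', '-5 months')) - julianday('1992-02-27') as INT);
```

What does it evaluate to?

-902

Adding -5 months to 1990-02-08 gives 1989-09-08.
22 days remain in September 1989 after the 8th (30 − 8).
Full months from October 1989 through January 1992 contribute their day counts.
Then 27 days into February 1992.
Total: 22 + 31 + 30 + 31 + 31 + 28 + 31 + 30 + 31 + 30 + 31 + 31 + 30 + 31 + 30 + 31 + 31 + 28 + 31 + 30 + 31 + 30 + 31 + 31 + 30 + 31 + 30 + 31 + 31 + 27 = 902.
The subtraction is earlier − later, so the result is −902 → -902.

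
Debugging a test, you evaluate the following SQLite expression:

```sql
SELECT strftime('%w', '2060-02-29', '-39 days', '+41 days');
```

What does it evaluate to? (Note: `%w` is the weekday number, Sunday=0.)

First apply '-39 days', '+41 days': 2060-02-29 → 2060-03-02.
2060-03-02 is a Tuesday; with Sunday=0 that is 2.

2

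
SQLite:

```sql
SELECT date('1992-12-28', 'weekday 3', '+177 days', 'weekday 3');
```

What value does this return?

`weekday 3` advances to the next Wednesday; 1992-12-28 is a Monday, so it moves forward to 1992-12-30.
Applying '+177 days' to 1992-12-30: counting 177 days forward gives 1993-06-25.
`weekday 3` advances to the next Wednesday; 1993-06-25 is a Friday, so it moves forward to 1993-06-30.

1993-06-30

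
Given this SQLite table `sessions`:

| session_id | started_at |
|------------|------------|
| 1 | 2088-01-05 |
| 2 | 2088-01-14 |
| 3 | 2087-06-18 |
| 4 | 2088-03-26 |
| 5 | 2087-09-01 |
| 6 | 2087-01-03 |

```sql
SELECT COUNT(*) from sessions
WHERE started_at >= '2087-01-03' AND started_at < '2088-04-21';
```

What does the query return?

6

Rows in [2087-01-03, 2088-04-21): 2088-01-05, 2088-01-14, 2087-06-18, 2088-03-26, 2087-09-01, 2087-01-03 → 6 rows.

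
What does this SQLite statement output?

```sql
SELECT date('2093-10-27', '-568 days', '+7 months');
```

2092-11-07

Applying '-568 days' to 2093-10-27: counting 568 days back gives 2092-04-07.
Adding +7 months to 2092-04-07 gives 2092-11-07.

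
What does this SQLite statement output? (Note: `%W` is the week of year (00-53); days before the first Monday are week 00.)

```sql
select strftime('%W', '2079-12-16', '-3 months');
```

First apply '-3 months': 2079-12-16 → 2079-09-16.
2079-09-16 is a Saturday. SQLite's %W counts Mondays since the year started; the result is 37.

37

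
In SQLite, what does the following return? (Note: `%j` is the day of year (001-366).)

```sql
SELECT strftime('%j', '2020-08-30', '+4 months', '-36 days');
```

First apply '+4 months', '-36 days': 2020-08-30 → 2020-11-24.
Day-of-year for 2020-11-24: days since 2020-01-01 inclusive = 329, zero-padded to 329.

329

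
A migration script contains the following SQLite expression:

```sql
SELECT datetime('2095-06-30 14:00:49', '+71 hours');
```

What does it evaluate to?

+71 hours from 2095-06-30 14:00:49 is 2095-07-03 13:00:49 (crosses midnight).

2095-07-03 13:00:49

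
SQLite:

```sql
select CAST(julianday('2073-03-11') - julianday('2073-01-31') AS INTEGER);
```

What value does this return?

0 days remain in January 2073 after the 31st (31 − 31).
February 2073: 28 days.
Then 11 days into March 2073.
Total: 0 + 28 + 11 = 39.

39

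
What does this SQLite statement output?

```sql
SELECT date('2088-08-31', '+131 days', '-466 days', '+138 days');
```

Applying '+131 days' to 2088-08-31: counting 131 days forward gives 2089-01-09.
Applying '-466 days' to 2089-01-09: counting 466 days back gives 2087-10-01.
Applying '+138 days' to 2087-10-01: counting 138 days forward gives 2088-02-16.

2088-02-16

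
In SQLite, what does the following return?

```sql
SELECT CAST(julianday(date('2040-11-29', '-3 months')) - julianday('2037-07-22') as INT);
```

1134

Adding -3 months to 2040-11-29 gives 2040-08-29.
9 days remain in July 2037 after the 22nd (31 − 22).
Full months from August 2037 through July 2040 contribute their day counts.
Then 29 days into August 2040.
Total: 9 + 31 + 30 + 31 + 30 + 31 + 31 + 28 + 31 + 30 + 31 + 30 + 31 + 31 + 30 + 31 + 30 + 31 + 31 + 28 + 31 + 30 + 31 + 30 + 31 + 31 + 30 + 31 + 30 + 31 + 31 + 29 + 31 + 30 + 31 + 30 + 31 + 29 = 1134.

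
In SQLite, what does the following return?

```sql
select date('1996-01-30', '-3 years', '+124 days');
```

Adding -3 years to 1996-01-30 gives 1993-01-30.
Applying '+124 days' to 1993-01-30: counting 124 days forward gives 1993-06-03.

1993-06-03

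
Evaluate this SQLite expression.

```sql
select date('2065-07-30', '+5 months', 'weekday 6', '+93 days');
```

2066-04-05

Adding +5 months to 2065-07-30 gives 2065-12-30.
`weekday 6` advances to the next Saturday; 2065-12-30 is a Wednesday, so it moves forward to 2066-01-02.
Applying '+93 days' to 2066-01-02: counting 93 days forward gives 2066-04-05.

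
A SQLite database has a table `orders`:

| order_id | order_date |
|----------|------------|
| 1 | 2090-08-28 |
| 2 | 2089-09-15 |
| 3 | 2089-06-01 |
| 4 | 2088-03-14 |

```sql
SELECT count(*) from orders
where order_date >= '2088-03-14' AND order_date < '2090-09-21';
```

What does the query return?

4

Rows in [2088-03-14, 2090-09-21): 2090-08-28, 2089-09-15, 2089-06-01, 2088-03-14 → 4 rows.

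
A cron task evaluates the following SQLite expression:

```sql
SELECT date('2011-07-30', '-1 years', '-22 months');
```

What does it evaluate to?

Adding -1 year to 2011-07-30 gives 2010-07-30.
Adding -22 months to 2010-07-30 gives 2008-09-30.

2008-09-30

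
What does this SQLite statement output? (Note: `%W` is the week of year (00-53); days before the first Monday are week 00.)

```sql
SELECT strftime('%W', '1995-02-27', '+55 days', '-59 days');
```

08

First apply '+55 days', '-59 days': 1995-02-27 → 1995-02-23.
1995-02-23 is a Thursday. SQLite's %W counts Mondays since the year started; the result is 08.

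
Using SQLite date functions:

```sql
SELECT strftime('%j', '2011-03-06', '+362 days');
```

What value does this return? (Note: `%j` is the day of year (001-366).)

First apply '+362 days': 2011-03-06 → 2012-03-02.
Day-of-year for 2012-03-02: days since 2012-01-01 inclusive = 62, zero-padded to 062.

062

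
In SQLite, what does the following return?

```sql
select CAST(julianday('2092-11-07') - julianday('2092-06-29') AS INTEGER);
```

131

1 day remains in June 2092 after the 29th (30 − 29).
July 2092: 31 days.
August 2092: 31 days.
September 2092: 30 days.
October 2092: 31 days.
Then 7 days into November 2092.
Total: 1 + 31 + 31 + 30 + 31 + 7 = 131.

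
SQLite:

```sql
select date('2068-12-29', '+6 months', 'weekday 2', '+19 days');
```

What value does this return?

Adding +6 months to 2068-12-29 gives 2069-06-29.
`weekday 2` advances to the next Tuesday; 2069-06-29 is a Saturday, so it moves forward to 2069-07-02.
Advancing 19 more days within July lands on 2069-07-21.

2069-07-21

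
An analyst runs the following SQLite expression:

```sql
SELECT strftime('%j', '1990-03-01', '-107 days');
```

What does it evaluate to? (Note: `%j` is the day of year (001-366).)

First apply '-107 days': 1990-03-01 → 1989-11-14.
Day-of-year for 1989-11-14: days since 1989-01-01 inclusive = 318, zero-padded to 318.

318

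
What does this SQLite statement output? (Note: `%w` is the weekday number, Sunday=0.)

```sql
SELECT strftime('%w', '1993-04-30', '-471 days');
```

First apply '-471 days': 1993-04-30 → 1992-01-15.
1992-01-15 is a Wednesday; with Sunday=0 that is 3.

3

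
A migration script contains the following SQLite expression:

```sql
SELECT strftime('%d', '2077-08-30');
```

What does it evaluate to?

`%d` extracts the 2-digit day of month: 30.

30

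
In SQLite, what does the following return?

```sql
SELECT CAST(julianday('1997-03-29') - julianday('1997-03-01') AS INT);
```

Both dates are in March 1997: 29 − 1 = 28.

28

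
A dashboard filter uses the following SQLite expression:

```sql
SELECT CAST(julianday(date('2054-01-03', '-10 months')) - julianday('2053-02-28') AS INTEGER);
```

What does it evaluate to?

Adding -10 months to 2054-01-03 gives 2053-03-03.
0 days remain in February 2053 after the 28th (28 − 28).
Then 3 days into March 2053.
Total: 0 + 3 = 3.

3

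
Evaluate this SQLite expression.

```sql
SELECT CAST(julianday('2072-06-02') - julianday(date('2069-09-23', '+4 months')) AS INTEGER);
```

Adding +4 months to 2069-09-23 gives 2070-01-23.
8 days remain in January 2070 after the 23rd (31 − 23).
Full months from February 2070 through May 2072 contribute their day counts.
Then 2 days into June 2072.
Total: 8 + 28 + 31 + 30 + 31 + 30 + 31 + 31 + 30 + 31 + 30 + 31 + 31 + 28 + 31 + 30 + 31 + 30 + 31 + 31 + 30 + 31 + 30 + 31 + 31 + 29 + 31 + 30 + 31 + 2 = 861.

861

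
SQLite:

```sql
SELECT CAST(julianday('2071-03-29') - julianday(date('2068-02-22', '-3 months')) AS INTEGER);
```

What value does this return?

Adding -3 months to 2068-02-22 gives 2067-11-22.
8 days remain in November 2067 after the 22nd (30 − 22).
Full months from December 2067 through February 2071 contribute their day counts.
Then 29 days into March 2071.
Total: 8 + 31 + 31 + 29 + 31 + 30 + 31 + 30 + 31 + 31 + 30 + 31 + 30 + 31 + 31 + 28 + 31 + 30 + 31 + 30 + 31 + 31 + 30 + 31 + 30 + 31 + 31 + 28 + 31 + 30 + 31 + 30 + 31 + 31 + 30 + 31 + 30 + 31 + 31 + 28 + 29 = 1223.

1223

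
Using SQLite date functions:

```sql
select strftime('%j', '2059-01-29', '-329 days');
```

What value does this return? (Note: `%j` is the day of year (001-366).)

First apply '-329 days': 2059-01-29 → 2058-03-06.
Day-of-year for 2058-03-06: days since 2058-01-01 inclusive = 65, zero-padded to 065.

065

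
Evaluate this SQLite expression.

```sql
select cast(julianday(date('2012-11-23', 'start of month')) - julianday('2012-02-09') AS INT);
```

`start of month` rewinds 2012-11-23 to 2012-11-01.
20 days remain in February 2012 after the 9th (29 − 9).
Full months from March 2012 through October 2012 contribute their day counts.
Then 1 day into November 2012.
Total: 20 + 31 + 30 + 31 + 30 + 31 + 31 + 30 + 31 + 1 = 266.

266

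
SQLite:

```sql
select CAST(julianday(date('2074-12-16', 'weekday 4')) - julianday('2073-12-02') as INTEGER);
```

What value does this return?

383

`weekday 4` advances to the next Thursday; 2074-12-16 is a Sunday, so it moves forward to 2074-12-20.
29 days remain in December 2073 after the 2nd (31 − 2).
Full months from January 2074 through November 2074 contribute their day counts.
Then 20 days into December 2074.
Total: 29 + 31 + 28 + 31 + 30 + 31 + 30 + 31 + 31 + 30 + 31 + 30 + 20 = 383.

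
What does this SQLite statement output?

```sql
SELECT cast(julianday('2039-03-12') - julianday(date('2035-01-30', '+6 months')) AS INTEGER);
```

Adding +6 months to 2035-01-30 gives 2035-07-30.
1 day remains in July 2035 after the 30th (31 − 30).
Full months from August 2035 through February 2039 contribute their day counts.
Then 12 days into March 2039.
Total: 1 + 31 + 30 + 31 + 30 + 31 + 31 + 29 + 31 + 30 + 31 + 30 + 31 + 31 + 30 + 31 + 30 + 31 + 31 + 28 + 31 + 30 + 31 + 30 + 31 + 31 + 30 + 31 + 30 + 31 + 31 + 28 + 31 + 30 + 31 + 30 + 31 + 31 + 30 + 31 + 30 + 31 + 31 + 28 + 12 = 1321.

1321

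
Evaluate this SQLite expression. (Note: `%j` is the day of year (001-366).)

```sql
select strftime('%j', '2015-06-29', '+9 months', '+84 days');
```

First apply '+9 months', '+84 days': 2015-06-29 → 2016-06-21.
Day-of-year for 2016-06-21: days since 2016-01-01 inclusive = 173, zero-padded to 173.

173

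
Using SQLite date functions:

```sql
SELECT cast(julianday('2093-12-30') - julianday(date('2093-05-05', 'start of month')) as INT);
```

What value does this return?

243

`start of month` rewinds 2093-05-05 to 2093-05-01.
30 days remain in May 2093 after the 1st (31 − 1).
Full months from June 2093 through November 2093 contribute their day counts.
Then 30 days into December 2093.
Total: 30 + 30 + 31 + 31 + 30 + 31 + 30 + 30 = 243.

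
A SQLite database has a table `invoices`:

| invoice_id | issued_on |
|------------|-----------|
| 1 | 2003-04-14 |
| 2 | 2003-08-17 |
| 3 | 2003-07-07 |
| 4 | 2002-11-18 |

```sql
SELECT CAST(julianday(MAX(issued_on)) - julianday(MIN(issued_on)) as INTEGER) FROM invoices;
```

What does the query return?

MIN = 2002-11-18, MAX = 2003-08-17.
12 days remain in November 2002 after the 18th (30 − 18).
Full months from December 2002 through July 2003 contribute their day counts.
Then 17 days into August 2003.
Total: 12 + 31 + 31 + 28 + 31 + 30 + 31 + 30 + 31 + 17 = 272.

272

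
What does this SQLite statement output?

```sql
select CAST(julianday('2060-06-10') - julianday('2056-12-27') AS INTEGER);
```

1261

4 days remain in December 2056 after the 27th (31 − 27).
Full months from January 2057 through May 2060 contribute their day counts.
Then 10 days into June 2060.
Total: 4 + 31 + 28 + 31 + 30 + 31 + 30 + 31 + 31 + 30 + 31 + 30 + 31 + 31 + 28 + 31 + 30 + 31 + 30 + 31 + 31 + 30 + 31 + 30 + 31 + 31 + 28 + 31 + 30 + 31 + 30 + 31 + 31 + 30 + 31 + 30 + 31 + 31 + 29 + 31 + 30 + 31 + 10 = 1261.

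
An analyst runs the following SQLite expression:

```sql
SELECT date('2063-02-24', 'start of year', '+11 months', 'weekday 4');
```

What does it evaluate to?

2063-12-06

`start of year` rewinds 2063-02-24 to 2063-01-01.
Adding +11 months to 2063-01-01 gives 2063-12-01.
`weekday 4` advances to the next Thursday; 2063-12-01 is a Saturday, so it moves forward to 2063-12-06.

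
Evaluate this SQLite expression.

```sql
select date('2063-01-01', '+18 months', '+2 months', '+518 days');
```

Adding +18 months to 2063-01-01 gives 2064-07-01.
Adding +2 months to 2064-07-01 gives 2064-09-01.
Applying '+518 days' to 2064-09-01: counting 518 days forward gives 2066-02-01.

2066-02-01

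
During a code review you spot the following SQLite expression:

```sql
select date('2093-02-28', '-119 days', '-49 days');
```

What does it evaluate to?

Applying '-119 days' to 2093-02-28: counting 119 days back gives 2092-11-01.
Applying '-49 days' to 2092-11-01: counting 49 days back gives 2092-09-13.

2092-09-13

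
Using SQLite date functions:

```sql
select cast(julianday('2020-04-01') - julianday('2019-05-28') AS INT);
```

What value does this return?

309

3 days remain in May 2019 after the 28th (31 − 28).
Full months from June 2019 through March 2020 contribute their day counts.
Then 1 day into April 2020.
Total: 3 + 30 + 31 + 31 + 30 + 31 + 30 + 31 + 31 + 29 + 31 + 1 = 309.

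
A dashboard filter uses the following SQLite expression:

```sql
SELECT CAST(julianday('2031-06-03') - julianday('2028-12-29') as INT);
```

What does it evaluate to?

2 days remain in December 2028 after the 29th (31 − 29).
Full months from January 2029 through May 2031 contribute their day counts.
Then 3 days into June 2031.
Total: 2 + 31 + 28 + 31 + 30 + 31 + 30 + 31 + 31 + 30 + 31 + 30 + 31 + 31 + 28 + 31 + 30 + 31 + 30 + 31 + 31 + 30 + 31 + 30 + 31 + 31 + 28 + 31 + 30 + 31 + 3 = 886.

886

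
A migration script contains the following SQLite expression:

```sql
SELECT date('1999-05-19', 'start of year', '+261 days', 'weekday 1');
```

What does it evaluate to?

1999-09-20

`start of year` rewinds 1999-05-19 to 1999-01-01.
Applying '+261 days' to 1999-01-01: counting 261 days forward gives 1999-09-19.
`weekday 1` advances to the next Monday; 1999-09-19 is a Sunday, so it moves forward to 1999-09-20.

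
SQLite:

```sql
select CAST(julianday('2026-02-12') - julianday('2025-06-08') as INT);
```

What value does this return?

249

22 days remain in June 2025 after the 8th (30 − 8).
Full months from July 2025 through January 2026 contribute their day counts.
Then 12 days into February 2026.
Total: 22 + 31 + 31 + 30 + 31 + 30 + 31 + 31 + 12 = 249.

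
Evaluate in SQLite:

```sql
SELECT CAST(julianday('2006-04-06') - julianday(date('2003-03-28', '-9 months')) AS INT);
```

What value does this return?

1378

Adding -9 months to 2003-03-28 gives 2002-06-28.
2 days remain in June 2002 after the 28th (30 − 28).
Full months from July 2002 through March 2006 contribute their day counts.
Then 6 days into April 2006.
Total: 2 + 31 + 31 + 30 + 31 + 30 + 31 + 31 + 28 + 31 + 30 + 31 + 30 + 31 + 31 + 30 + 31 + 30 + 31 + 31 + 29 + 31 + 30 + 31 + 30 + 31 + 31 + 30 + 31 + 30 + 31 + 31 + 28 + 31 + 30 + 31 + 30 + 31 + 31 + 30 + 31 + 30 + 31 + 31 + 28 + 31 + 6 = 1378.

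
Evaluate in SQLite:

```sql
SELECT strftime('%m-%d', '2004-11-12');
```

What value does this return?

11-12

`%m-%d` extracts the month-day: 11-12.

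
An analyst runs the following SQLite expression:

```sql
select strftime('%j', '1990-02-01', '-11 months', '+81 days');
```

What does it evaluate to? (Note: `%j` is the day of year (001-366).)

141

First apply '-11 months', '+81 days': 1990-02-01 → 1989-05-21.
Day-of-year for 1989-05-21: days since 1989-01-01 inclusive = 141, zero-padded to 141.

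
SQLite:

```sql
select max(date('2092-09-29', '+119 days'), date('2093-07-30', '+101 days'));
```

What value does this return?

2093-11-08

date('2092-09-29', '+119 days') → 2093-01-26.
date('2093-07-30', '+101 days') → 2093-11-08.
Later of the two is 2093-11-08.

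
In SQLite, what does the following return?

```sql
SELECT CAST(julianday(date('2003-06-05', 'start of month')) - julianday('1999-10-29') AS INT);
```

1311

`start of month` rewinds 2003-06-05 to 2003-06-01.
2 days remain in October 1999 after the 29th (31 − 29).
Full months from November 1999 through May 2003 contribute their day counts.
Then 1 day into June 2003.
Total: 2 + 30 + 31 + 31 + 29 + 31 + 30 + 31 + 30 + 31 + 31 + 30 + 31 + 30 + 31 + 31 + 28 + 31 + 30 + 31 + 30 + 31 + 31 + 30 + 31 + 30 + 31 + 31 + 28 + 31 + 30 + 31 + 30 + 31 + 31 + 30 + 31 + 30 + 31 + 31 + 28 + 31 + 30 + 31 + 1 = 1311.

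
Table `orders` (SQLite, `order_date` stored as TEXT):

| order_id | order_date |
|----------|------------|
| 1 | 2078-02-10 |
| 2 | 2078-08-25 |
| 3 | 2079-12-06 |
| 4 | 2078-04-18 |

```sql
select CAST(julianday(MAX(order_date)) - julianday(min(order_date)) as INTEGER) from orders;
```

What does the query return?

664

MIN = 2078-02-10, MAX = 2079-12-06.
18 days remain in February 2078 after the 10th (28 − 10).
Full months from March 2078 through November 2079 contribute their day counts.
Then 6 days into December 2079.
Total: 18 + 31 + 30 + 31 + 30 + 31 + 31 + 30 + 31 + 30 + 31 + 31 + 28 + 31 + 30 + 31 + 30 + 31 + 31 + 30 + 31 + 30 + 6 = 664.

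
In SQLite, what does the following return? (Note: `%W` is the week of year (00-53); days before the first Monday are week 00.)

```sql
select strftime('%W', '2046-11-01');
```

2046-11-01 is a Thursday. SQLite's %W counts Mondays since the year started; the result is 44.

44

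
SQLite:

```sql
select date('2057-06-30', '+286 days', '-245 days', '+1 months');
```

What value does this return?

Applying '+286 days' to 2057-06-30: counting 286 days forward gives 2058-04-12.
Applying '-245 days' to 2058-04-12: counting 245 days back gives 2057-08-10.
Adding +1 month to 2057-08-10 gives 2057-09-10.

2057-09-10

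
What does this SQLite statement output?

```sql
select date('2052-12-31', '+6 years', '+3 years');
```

2061-12-31

Adding +6 years to 2052-12-31 gives 2058-12-31.
Adding +3 years to 2058-12-31 gives 2061-12-31.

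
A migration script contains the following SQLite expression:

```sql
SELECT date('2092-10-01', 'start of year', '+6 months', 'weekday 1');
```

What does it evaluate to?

`start of year` rewinds 2092-10-01 to 2092-01-01.
Adding +6 months to 2092-01-01 gives 2092-07-01.
`weekday 1` advances to the next Monday; 2092-07-01 is a Tuesday, so it moves forward to 2092-07-07.

2092-07-07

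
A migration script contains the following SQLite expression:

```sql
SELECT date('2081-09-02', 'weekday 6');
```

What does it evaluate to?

2081-09-06

`weekday 6` advances to the next Saturday; 2081-09-02 is a Tuesday, so it moves forward to 2081-09-06.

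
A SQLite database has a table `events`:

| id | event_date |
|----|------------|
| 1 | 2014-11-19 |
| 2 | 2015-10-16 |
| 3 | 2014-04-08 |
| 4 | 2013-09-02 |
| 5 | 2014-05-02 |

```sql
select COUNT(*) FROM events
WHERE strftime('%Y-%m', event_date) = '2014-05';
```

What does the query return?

1

Rows with year-month 2014-05: 2014-05-02 → 1.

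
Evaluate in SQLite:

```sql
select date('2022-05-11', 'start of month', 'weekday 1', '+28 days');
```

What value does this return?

`start of month` rewinds 2022-05-11 to 2022-05-01.
`weekday 1` advances to the next Monday; 2022-05-01 is a Sunday, so it moves forward to 2022-05-02.
Advancing 28 more days within May lands on 2022-05-30.

2022-05-30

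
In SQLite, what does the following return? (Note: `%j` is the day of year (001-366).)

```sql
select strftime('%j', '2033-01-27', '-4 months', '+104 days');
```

009

First apply '-4 months', '+104 days': 2033-01-27 → 2033-01-09.
Day-of-year for 2033-01-09: days since 2033-01-01 inclusive = 9, zero-padded to 009.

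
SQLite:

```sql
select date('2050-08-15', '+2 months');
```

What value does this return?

2050-10-15

Adding +2 months to 2050-08-15 gives 2050-10-15.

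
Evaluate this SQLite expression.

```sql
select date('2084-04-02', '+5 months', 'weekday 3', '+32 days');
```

2084-10-08

Adding +5 months to 2084-04-02 gives 2084-09-02.
`weekday 3` advances to the next Wednesday; 2084-09-02 is a Saturday, so it moves forward to 2084-09-06.
September 2084 has 30 days; 24 remain after the 6th, so 25 days reach 2084-10-01.
Advancing 7 more days within October lands on 2084-10-08.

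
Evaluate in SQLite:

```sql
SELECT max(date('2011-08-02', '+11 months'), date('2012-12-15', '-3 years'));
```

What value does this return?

date('2011-08-02', '+11 months') → 2012-07-02.
date('2012-12-15', '-3 years') → 2009-12-15.
Later of the two is 2012-07-02.

2012-07-02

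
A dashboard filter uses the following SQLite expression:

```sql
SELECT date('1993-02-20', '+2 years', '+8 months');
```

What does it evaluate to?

1995-10-20

Adding +2 years to 1993-02-20 gives 1995-02-20.
Adding +8 months to 1995-02-20 gives 1995-10-20.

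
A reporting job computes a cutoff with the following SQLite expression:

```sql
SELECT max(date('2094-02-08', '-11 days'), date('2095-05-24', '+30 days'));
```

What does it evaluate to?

date('2094-02-08', '-11 days') → 2094-01-28.
date('2095-05-24', '+30 days') → 2095-06-23.
Later of the two is 2095-06-23.

2095-06-23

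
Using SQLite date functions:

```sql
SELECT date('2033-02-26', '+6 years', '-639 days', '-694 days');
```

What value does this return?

Adding +6 years to 2033-02-26 gives 2039-02-26.
Applying '-639 days' to 2039-02-26: counting 639 days back gives 2037-05-28.
Applying '-694 days' to 2037-05-28: counting 694 days back gives 2035-07-04.

2035-07-04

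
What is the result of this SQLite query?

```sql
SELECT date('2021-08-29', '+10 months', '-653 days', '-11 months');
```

Adding +10 months to 2021-08-29 gives 2022-06-29.
Applying '-653 days' to 2022-06-29: counting 653 days back gives 2020-09-14.
Adding -11 months to 2020-09-14 gives 2019-10-14.

2019-10-14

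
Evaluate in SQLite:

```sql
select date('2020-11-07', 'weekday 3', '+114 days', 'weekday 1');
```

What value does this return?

2021-03-08

`weekday 3` advances to the next Wednesday; 2020-11-07 is a Saturday, so it moves forward to 2020-11-11.
Applying '+114 days' to 2020-11-11: counting 114 days forward gives 2021-03-05.
`weekday 1` advances to the next Monday; 2021-03-05 is a Friday, so it moves forward to 2021-03-08.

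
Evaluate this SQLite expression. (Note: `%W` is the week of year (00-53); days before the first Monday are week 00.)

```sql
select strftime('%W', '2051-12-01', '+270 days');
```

First apply '+270 days': 2051-12-01 → 2052-08-27.
2052-08-27 is a Tuesday. SQLite's %W counts Mondays since the year started; the result is 35.

35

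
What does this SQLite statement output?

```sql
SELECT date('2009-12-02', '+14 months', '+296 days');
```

Adding +14 months to 2009-12-02 gives 2011-02-02.
Applying '+296 days' to 2011-02-02: counting 296 days forward gives 2011-11-25.

2011-11-25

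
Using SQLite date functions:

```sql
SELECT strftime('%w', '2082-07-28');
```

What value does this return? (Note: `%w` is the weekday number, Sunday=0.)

2

2082-07-28 is a Tuesday; with Sunday=0 that is 2.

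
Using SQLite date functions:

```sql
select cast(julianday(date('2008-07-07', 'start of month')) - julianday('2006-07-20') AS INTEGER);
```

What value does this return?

712

`start of month` rewinds 2008-07-07 to 2008-07-01.
11 days remain in July 2006 after the 20th (31 − 20).
Full months from August 2006 through June 2008 contribute their day counts.
Then 1 day into July 2008.
Total: 11 + 31 + 30 + 31 + 30 + 31 + 31 + 28 + 31 + 30 + 31 + 30 + 31 + 31 + 30 + 31 + 30 + 31 + 31 + 29 + 31 + 30 + 31 + 30 + 1 = 712.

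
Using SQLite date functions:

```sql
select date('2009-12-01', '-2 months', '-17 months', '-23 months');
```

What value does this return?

Adding -2 months to 2009-12-01 gives 2009-10-01.
Adding -17 months to 2009-10-01 gives 2008-05-01.
Adding -23 months to 2008-05-01 gives 2006-06-01.

2006-06-01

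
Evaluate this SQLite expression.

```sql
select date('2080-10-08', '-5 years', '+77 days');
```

Adding -5 years to 2080-10-08 gives 2075-10-08.
Applying '+77 days' to 2075-10-08: counting 77 days forward gives 2075-12-24.

2075-12-24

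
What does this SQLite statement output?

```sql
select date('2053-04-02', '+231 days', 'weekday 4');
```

Applying '+231 days' to 2053-04-02: counting 231 days forward gives 2053-11-19.
`weekday 4` advances to the next Thursday; 2053-11-19 is a Wednesday, so it moves forward to 2053-11-20.

2053-11-20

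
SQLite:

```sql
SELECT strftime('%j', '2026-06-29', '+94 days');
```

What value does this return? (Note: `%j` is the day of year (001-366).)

First apply '+94 days': 2026-06-29 → 2026-10-01.
Day-of-year for 2026-10-01: days since 2026-01-01 inclusive = 274, zero-padded to 274.

274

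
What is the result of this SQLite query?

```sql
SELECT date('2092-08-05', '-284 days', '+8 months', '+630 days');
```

Applying '-284 days' to 2092-08-05: counting 284 days back gives 2091-10-26.
Adding +8 months to 2091-10-26 gives 2092-06-26.
Applying '+630 days' to 2092-06-26: counting 630 days forward gives 2094-03-18.

2094-03-18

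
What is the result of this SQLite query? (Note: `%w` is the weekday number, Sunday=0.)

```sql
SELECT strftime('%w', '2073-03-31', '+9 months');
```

First apply '+9 months': 2073-03-31 → 2073-12-31.
2073-12-31 is a Sunday; with Sunday=0 that is 0.

0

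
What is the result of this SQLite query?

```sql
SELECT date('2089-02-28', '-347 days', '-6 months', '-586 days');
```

Applying '-347 days' to 2089-02-28: counting 347 days back gives 2088-03-18.
Adding -6 months to 2088-03-18 gives 2087-09-18.
Applying '-586 days' to 2087-09-18: counting 586 days back gives 2086-02-09.

2086-02-09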